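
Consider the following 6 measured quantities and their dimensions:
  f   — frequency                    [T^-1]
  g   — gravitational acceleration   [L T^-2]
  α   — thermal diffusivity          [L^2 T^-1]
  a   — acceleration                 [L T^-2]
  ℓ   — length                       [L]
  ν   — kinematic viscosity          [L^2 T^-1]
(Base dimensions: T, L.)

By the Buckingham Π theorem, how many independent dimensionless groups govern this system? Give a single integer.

Dimensional matrix (T×L by f×g×α×a×ℓ×ν):
  T: [-1 -2 -1 -2  0 -1]
  L: [ 0  1  2  1  1  2]
Row reduction gives pivot columns f,g; rank = 2
Π count = n − r = 6 − 2 = 4

4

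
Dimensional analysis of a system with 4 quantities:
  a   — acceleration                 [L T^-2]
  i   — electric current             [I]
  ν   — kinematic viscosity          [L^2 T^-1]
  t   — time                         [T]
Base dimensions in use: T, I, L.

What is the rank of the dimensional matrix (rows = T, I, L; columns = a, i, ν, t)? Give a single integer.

Dimensional matrix (T×I×L by a×i×ν×t):
  T: [-2  0 -1  1]
  I: [ 0  1  0  0]
  L: [ 1  0  2  0]
Row reduction gives pivot columns a,i,ν; rank = 3

3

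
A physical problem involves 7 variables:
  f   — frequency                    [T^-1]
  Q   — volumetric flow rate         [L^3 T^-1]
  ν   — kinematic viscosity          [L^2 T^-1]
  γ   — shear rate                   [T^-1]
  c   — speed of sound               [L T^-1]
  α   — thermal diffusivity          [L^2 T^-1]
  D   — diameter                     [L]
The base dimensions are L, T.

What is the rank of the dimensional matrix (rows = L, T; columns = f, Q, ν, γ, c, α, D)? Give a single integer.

2

Write exponents as rows L,T / cols f,Q,ν,γ,c,α,D:
  L: [ 0  3  2  0  1  2  1]
  T: [-1 -1 -1 -1 -1 -1  0]
Row reduction gives pivot columns f,Q; rank = 2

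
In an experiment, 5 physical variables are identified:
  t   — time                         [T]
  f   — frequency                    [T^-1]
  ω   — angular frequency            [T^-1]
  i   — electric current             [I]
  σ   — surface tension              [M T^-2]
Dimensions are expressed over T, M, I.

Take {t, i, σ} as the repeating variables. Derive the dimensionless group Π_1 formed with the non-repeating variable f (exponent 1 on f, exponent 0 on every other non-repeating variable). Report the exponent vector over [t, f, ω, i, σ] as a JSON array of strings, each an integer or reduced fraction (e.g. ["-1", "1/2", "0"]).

Write exponents as rows T,M,I / cols t,f,ω,i,σ:
  T: [ 1 -1 -1  0 -2]
  M: [ 0  0  0  0  1]
  I: [ 0  0  0  1  0]
Echelon form has 3 nonzero rows (pivots: t,i,σ)
Pivot set = {t,i,σ}, free = {f,ω}
RREF:
  r0: [   1   -1   -1    0    0]
  r1: [   0    0    0    1    0]
  r2: [   0    0    0    0    1]
Fix exponent of f at 1, ω at 0; solve each RREF row for its pivot's exponent:
  r0: exp(t) + (-1)·1 = 0 ⇒ exp(t) = 1
  r1: exp(i) + (0)·1 = 0 ⇒ exp(i) = 0
  r2: exp(σ) + (0)·1 = 0 ⇒ exp(σ) = 0
Π_1 = t · f

["1", "1", "0", "0", "0"]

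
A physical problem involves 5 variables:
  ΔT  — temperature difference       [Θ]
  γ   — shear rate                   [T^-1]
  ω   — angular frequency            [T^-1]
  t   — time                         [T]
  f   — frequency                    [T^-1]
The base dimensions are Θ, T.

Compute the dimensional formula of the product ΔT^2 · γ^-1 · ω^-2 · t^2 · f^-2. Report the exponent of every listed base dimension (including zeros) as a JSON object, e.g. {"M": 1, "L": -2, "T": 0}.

{"Θ": 2, "T": 7}

Write exponents as rows Θ,T / cols ΔT,γ,ω,t,f:
  Θ: [ 1  0  0  0  0]
  T: [ 0 -1 -1  1 -1]
  [Θ]: (2)·1+(-1)·0+(-2)·0+(2)·0+(-2)·0 = 2
  [T]: (2)·0+(-1)·-1+(-2)·-1+(2)·1+(-2)·-1 = 7
⇒ Θ^2 T^7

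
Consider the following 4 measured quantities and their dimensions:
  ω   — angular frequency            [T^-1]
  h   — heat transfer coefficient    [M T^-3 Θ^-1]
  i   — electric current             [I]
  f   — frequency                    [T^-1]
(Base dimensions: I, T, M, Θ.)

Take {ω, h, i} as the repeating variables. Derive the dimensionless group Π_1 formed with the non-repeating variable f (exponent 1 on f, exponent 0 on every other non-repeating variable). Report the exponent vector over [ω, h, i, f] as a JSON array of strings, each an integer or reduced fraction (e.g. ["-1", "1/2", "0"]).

Exponent matrix [I,T,M,Θ] × [ω,h,i,f]:
  I: [ 0  0  1  0]
  T: [-1 -3  0 -1]
  M: [ 0  1  0  0]
  Θ: [ 0 -1  0  0]
RREF → pivots at {ω,h,i} ⇒ r = 3
Pivot set = {ω,h,i}, free = {f}
RREF:
  r0: [   1    0    0    1]
  r1: [   0    1    0    0]
  r2: [   0    0    1    0]
  r3: [   0    0    0    0]
Fix exponent of f at 1; solve each RREF row for its pivot's exponent:
  r0: exp(ω) + (1)·1 = 0 ⇒ exp(ω) = -1
  r1: exp(h) + (0)·1 = 0 ⇒ exp(h) = 0
  r2: exp(i) + (0)·1 = 0 ⇒ exp(i) = 0
Π_1 = ω^-1 · f

["-1", "0", "0", "1"]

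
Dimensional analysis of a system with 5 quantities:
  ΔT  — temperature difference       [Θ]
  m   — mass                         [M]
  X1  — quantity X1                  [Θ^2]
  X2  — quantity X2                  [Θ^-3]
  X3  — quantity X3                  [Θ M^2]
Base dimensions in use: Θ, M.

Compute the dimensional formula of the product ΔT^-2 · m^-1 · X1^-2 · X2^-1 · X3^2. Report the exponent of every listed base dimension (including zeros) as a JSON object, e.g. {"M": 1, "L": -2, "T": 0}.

{"Θ": -1, "M": 3}

Write exponents as rows Θ,M / cols ΔT,m,X1,X2,X3:
  Θ: [ 1  0  2 -3  1]
  M: [ 0  1  0  0  2]
  [Θ]: (-2)·1+(-1)·0+(-2)·2+(-1)·-3+(2)·1 = -1
  [M]: (-2)·0+(-1)·1+(-2)·0+(-1)·0+(2)·2 = 3
⇒ Θ^-1 M^3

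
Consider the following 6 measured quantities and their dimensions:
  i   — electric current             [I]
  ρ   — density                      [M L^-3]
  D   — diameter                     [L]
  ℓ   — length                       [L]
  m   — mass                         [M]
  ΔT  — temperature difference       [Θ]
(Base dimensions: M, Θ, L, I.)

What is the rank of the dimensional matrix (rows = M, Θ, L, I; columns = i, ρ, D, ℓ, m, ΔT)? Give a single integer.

Write exponents as rows M,Θ,L,I / cols i,ρ,D,ℓ,m,ΔT:
  M: [ 0  1  0  0  1  0]
  Θ: [ 0  0  0  0  0  1]
  L: [ 0 -3  1  1  0  0]
  I: [ 1  0  0  0  0  0]
Row reduction gives pivot columns i,ρ,D,ΔT; rank = 4

4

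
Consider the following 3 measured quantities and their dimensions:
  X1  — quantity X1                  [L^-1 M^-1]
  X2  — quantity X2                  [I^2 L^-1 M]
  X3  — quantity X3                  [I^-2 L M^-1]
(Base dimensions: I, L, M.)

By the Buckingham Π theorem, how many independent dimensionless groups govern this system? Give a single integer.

1

Dimensional matrix (I×L×M by X1×X2×X3):
  I: [ 0  2 -2]
  L: [-1 -1  1]
  M: [-1  1 -1]
RREF → pivots at {X1,X2} ⇒ r = 2
3 vars − rank 2 = 1 Π group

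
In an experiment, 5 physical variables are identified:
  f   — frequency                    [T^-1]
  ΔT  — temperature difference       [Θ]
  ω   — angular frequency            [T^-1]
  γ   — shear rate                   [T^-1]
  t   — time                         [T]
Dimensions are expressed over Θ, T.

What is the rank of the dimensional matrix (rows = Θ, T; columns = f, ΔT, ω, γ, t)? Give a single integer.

Exponent matrix [Θ,T] × [f,ΔT,ω,γ,t]:
  Θ: [ 0  1  0  0  0]
  T: [-1  0 -1 -1  1]
Row reduction gives pivot columns f,ΔT; rank = 2

2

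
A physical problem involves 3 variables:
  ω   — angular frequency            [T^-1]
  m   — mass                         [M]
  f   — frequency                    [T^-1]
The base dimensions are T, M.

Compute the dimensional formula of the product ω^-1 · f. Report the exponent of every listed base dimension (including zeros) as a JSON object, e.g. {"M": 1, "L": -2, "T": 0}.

Write exponents as rows T,M / cols ω,m,f:
  T: [-1  0 -1]
  M: [ 0  1  0]
  [T]: (-1)·-1+(1)·-1 = 0
  [M]: (-1)·0+(1)·0 = 0
⇒ 1 (dimensionless)

{"T": 0, "M": 0}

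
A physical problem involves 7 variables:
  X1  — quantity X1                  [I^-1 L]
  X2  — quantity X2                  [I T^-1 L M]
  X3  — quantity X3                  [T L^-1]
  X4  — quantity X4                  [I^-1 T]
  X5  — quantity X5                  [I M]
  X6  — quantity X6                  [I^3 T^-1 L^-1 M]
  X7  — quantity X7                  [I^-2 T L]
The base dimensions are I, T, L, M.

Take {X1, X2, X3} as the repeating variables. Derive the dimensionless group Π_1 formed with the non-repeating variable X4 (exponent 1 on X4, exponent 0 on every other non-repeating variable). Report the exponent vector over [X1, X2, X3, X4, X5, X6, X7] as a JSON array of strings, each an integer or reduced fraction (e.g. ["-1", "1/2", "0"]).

["-1", "0", "-1", "1", "0", "0", "0"]

Write exponents as rows I,T,L,M / cols X1,X2,X3,X4,X5,X6,X7:
  I: [-1  1  0 -1  1  3 -2]
  T: [ 0 -1  1  1  0 -1  1]
  L: [ 1  1 -1  0  0 -1  1]
  M: [ 0  1  0  0  1  1  0]
Echelon form has 3 nonzero rows (pivots: X1,X2,X3)
Pivot set = {X1,X2,X3}, free = {X4,X5,X6,X7}
RREF:
  r0: [   1    0    0    1    0   -2    2]
  r1: [   0    1    0    0    1    1    0]
  r2: [   0    0    1    1    1    0    1]
  r3: [   0    0    0    0    0    0    0]
Fix exponent of X4 at 1, X5 at 0, X6 at 0, X7 at 0; solve each RREF row for its pivot's exponent:
  r0: exp(X1) + (1)·1 = 0 ⇒ exp(X1) = -1
  r1: exp(X2) + (0)·1 = 0 ⇒ exp(X2) = 0
  r2: exp(X3) + (1)·1 = 0 ⇒ exp(X3) = -1
Π_1 = X1^-1 · X3^-1 · X4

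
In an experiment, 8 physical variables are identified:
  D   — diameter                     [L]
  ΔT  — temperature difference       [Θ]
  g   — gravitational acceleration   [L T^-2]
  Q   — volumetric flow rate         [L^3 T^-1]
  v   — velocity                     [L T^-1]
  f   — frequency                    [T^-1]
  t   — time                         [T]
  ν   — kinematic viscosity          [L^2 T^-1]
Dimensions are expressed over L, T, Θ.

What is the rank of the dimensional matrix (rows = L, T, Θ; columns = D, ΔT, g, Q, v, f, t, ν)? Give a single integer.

3

Write exponents as rows L,T,Θ / cols D,ΔT,g,Q,v,f,t,ν:
  L: [ 1  0  1  3  1  0  0  2]
  T: [ 0  0 -2 -1 -1 -1  1 -1]
  Θ: [ 0  1  0  0  0  0  0  0]
Row reduction gives pivot columns D,ΔT,g; rank = 3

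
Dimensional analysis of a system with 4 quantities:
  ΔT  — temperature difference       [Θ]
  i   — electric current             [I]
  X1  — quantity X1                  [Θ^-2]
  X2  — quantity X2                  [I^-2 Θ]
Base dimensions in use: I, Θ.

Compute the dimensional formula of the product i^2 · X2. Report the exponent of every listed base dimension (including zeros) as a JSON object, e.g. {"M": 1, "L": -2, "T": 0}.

{"I": 0, "Θ": 1}

Dimensional matrix (I×Θ by ΔT×i×X1×X2):
  I: [ 0  1  0 -2]
  Θ: [ 1  0 -2  1]
  [I]: (2)·1+(1)·-2 = 0
  [Θ]: (2)·0+(1)·1 = 1
⇒ Θ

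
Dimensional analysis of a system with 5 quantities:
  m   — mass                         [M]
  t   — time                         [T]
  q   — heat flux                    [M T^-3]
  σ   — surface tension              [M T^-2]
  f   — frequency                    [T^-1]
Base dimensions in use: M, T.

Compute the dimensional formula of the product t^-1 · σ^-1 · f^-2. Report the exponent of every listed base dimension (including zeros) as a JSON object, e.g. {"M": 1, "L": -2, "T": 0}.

Dimensional matrix (M×T by m×t×q×σ×f):
  M: [ 1  0  1  1  0]
  T: [ 0  1 -3 -2 -1]
  [M]: (-1)·0+(-1)·1+(-2)·0 = -1
  [T]: (-1)·1+(-1)·-2+(-2)·-1 = 3
⇒ M^-1 T^3

{"M": -1, "T": 3}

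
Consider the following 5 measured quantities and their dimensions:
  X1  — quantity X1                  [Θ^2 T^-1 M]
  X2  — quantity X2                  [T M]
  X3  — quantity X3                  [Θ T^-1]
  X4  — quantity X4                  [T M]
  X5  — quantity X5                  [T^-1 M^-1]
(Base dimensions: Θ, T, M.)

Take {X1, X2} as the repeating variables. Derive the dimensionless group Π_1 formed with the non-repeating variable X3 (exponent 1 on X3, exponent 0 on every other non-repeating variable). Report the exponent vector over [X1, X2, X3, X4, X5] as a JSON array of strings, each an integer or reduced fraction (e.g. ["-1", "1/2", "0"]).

Dimensional matrix (Θ×T×M by X1×X2×X3×X4×X5):
  Θ: [ 2  0  1  0  0]
  T: [-1  1 -1  1 -1]
  M: [ 1  1  0  1 -1]
RREF → pivots at {X1,X2} ⇒ r = 2
Repeat: X1,X2; free: X3,X4,X5
RREF:
  r0: [   1    0  1/2    0    0]
  r1: [   0    1 -1/2    1   -1]
  r2: [   0    0    0    0    0]
Fix exponent of X3 at 1, X4 at 0, X5 at 0; solve each RREF row for its pivot's exponent:
  r0: exp(X1) + (1/2)·1 = 0 ⇒ exp(X1) = -1/2
  r1: exp(X2) + (-1/2)·1 = 0 ⇒ exp(X2) = 1/2
Π_1 = X1^(-1/2) · X2^(1/2) · X3

["-1/2", "1/2", "1", "0", "0"]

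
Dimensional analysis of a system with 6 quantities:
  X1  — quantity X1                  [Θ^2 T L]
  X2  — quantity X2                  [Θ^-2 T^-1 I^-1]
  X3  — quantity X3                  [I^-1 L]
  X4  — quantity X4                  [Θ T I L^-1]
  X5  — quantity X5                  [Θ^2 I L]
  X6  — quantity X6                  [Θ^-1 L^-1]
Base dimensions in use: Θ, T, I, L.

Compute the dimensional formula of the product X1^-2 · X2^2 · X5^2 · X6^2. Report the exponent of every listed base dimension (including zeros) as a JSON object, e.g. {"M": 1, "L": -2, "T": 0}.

{"Θ": -6, "T": -4, "I": 0, "L": -2}

Exponent matrix [Θ,T,I,L] × [X1,X2,X3,X4,X5,X6]:
  Θ: [ 2 -2  0  1  2 -1]
  T: [ 1 -1  0  1  0  0]
  I: [ 0 -1 -1  1  1  0]
  L: [ 1  0  1 -1  1 -1]
  [Θ]: (-2)·2+(2)·-2+(2)·2+(2)·-1 = -6
  [T]: (-2)·1+(2)·-1+(2)·0+(2)·0 = -4
  [I]: (-2)·0+(2)·-1+(2)·1+(2)·0 = 0
  [L]: (-2)·1+(2)·0+(2)·1+(2)·-1 = -2
⇒ Θ^-6 T^-4 L^-2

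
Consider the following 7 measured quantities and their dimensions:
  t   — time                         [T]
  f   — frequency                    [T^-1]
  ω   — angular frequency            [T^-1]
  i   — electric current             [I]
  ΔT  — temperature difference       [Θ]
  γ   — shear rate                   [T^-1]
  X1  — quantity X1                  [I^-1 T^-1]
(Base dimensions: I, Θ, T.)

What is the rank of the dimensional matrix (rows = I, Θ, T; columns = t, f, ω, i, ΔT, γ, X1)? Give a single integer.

3

Dimensional matrix (I×Θ×T by t×f×ω×i×ΔT×γ×X1):
  I: [ 0  0  0  1  0  0 -1]
  Θ: [ 0  0  0  0  1  0  0]
  T: [ 1 -1 -1  0  0 -1 -1]
Row reduction gives pivot columns t,i,ΔT; rank = 3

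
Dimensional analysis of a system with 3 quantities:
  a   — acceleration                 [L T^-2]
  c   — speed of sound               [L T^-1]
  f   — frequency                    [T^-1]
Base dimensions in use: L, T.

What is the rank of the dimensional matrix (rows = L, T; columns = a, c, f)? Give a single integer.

Write exponents as rows L,T / cols a,c,f:
  L: [ 1  1  0]
  T: [-2 -1 -1]
Echelon form has 2 nonzero rows (pivots: a,c)

2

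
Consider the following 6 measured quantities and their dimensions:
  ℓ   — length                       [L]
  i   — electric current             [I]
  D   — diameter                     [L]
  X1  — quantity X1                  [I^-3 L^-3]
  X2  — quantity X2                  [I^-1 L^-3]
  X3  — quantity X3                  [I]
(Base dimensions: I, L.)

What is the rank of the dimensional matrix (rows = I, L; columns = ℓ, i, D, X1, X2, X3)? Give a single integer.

Write exponents as rows I,L / cols ℓ,i,D,X1,X2,X3:
  I: [ 0  1  0 -3 -1  1]
  L: [ 1  0  1 -3 -3  0]
Echelon form has 2 nonzero rows (pivots: ℓ,i)

2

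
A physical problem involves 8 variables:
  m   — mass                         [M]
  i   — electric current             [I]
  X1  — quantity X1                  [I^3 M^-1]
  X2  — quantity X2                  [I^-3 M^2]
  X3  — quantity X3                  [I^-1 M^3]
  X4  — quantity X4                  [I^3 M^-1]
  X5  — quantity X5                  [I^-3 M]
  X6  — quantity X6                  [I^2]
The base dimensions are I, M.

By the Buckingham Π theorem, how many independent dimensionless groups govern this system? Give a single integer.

6

Exponent matrix [I,M] × [m,i,X1,X2,X3,X4,X5,X6]:
  I: [ 0  1  3 -3 -1  3 -3  2]
  M: [ 1  0 -1  2  3 -1  1  0]
Echelon form has 2 nonzero rows (pivots: m,i)
Π count = n − r = 8 − 2 = 6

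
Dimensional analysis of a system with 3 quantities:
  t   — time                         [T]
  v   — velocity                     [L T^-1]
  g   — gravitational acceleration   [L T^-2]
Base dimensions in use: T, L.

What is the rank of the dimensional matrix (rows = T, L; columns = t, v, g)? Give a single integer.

Dimensional matrix (T×L by t×v×g):
  T: [ 1 -1 -2]
  L: [ 0  1  1]
Echelon form has 2 nonzero rows (pivots: t,v)

2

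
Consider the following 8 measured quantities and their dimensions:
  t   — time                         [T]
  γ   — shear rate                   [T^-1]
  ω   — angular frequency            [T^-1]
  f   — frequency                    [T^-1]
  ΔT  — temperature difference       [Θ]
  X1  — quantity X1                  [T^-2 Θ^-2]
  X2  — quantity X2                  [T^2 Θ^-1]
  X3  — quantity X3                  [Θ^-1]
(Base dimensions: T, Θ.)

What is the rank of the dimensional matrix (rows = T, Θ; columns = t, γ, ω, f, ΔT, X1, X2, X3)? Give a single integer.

Dimensional matrix (T×Θ by t×γ×ω×f×ΔT×X1×X2×X3):
  T: [ 1 -1 -1 -1  0 -2  2  0]
  Θ: [ 0  0  0  0  1 -2 -1 -1]
Echelon form has 2 nonzero rows (pivots: t,ΔT)

2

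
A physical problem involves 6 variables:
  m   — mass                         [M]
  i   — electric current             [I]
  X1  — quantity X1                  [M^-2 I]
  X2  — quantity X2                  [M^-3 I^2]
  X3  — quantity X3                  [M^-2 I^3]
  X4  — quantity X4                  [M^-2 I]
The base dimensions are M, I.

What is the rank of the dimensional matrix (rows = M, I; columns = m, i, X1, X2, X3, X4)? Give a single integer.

2

Dimensional matrix (M×I by m×i×X1×X2×X3×X4):
  M: [ 1  0 -2 -3 -2 -2]
  I: [ 0  1  1  2  3  1]
Echelon form has 2 nonzero rows (pivots: m,i)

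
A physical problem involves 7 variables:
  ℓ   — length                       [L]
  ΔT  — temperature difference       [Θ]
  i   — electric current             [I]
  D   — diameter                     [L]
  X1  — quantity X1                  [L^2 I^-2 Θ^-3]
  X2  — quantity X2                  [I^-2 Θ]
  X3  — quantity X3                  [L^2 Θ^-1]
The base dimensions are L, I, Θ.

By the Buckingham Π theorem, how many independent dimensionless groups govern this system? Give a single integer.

4

Dimensional matrix (L×I×Θ by ℓ×ΔT×i×D×X1×X2×X3):
  L: [ 1  0  0  1  2  0  2]
  I: [ 0  0  1  0 -2 -2  0]
  Θ: [ 0  1  0  0 -3  1 -1]
RREF → pivots at {ℓ,ΔT,i} ⇒ r = 3
7 vars − rank 3 = 4 Π groups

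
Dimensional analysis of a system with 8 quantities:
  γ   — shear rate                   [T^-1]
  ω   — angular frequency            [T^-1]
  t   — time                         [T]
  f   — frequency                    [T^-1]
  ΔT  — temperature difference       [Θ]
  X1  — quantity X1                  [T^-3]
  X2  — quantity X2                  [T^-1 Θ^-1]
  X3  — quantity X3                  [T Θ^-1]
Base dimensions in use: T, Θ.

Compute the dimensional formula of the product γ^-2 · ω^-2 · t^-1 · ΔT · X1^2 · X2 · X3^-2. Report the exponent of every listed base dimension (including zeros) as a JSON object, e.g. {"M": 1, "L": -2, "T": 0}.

{"T": -6, "Θ": 2}

Exponent matrix [T,Θ] × [γ,ω,t,f,ΔT,X1,X2,X3]:
  T: [-1 -1  1 -1  0 -3 -1  1]
  Θ: [ 0  0  0  0  1  0 -1 -1]
  [T]: (-2)·-1+(-2)·-1+(-1)·1+(1)·0+(2)·-3+(1)·-1+(-2)·1 = -6
  [Θ]: (-2)·0+(-2)·0+(-1)·0+(1)·1+(2)·0+(1)·-1+(-2)·-1 = 2
⇒ T^-6 Θ^2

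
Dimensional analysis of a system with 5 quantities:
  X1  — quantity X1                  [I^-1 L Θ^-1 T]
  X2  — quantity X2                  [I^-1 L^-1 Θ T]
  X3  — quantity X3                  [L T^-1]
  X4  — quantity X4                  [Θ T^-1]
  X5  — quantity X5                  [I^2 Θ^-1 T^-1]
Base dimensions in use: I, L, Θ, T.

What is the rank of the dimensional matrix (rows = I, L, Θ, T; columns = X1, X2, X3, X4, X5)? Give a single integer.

3

Exponent matrix [I,L,Θ,T] × [X1,X2,X3,X4,X5]:
  I: [-1 -1  0  0  2]
  L: [ 1 -1  1  0  0]
  Θ: [-1  1  0  1 -1]
  T: [ 1  1 -1 -1 -1]
Row reduction gives pivot columns X1,X2,X3; rank = 3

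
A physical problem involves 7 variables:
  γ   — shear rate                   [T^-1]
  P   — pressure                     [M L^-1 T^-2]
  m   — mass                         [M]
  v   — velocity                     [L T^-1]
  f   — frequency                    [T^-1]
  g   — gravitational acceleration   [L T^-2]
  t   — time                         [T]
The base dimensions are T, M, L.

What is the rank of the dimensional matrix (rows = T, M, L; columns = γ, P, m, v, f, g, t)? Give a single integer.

Write exponents as rows T,M,L / cols γ,P,m,v,f,g,t:
  T: [-1 -2  0 -1 -1 -2  1]
  M: [ 0  1  1  0  0  0  0]
  L: [ 0 -1  0  1  0  1  0]
RREF → pivots at {γ,P,m} ⇒ r = 3

3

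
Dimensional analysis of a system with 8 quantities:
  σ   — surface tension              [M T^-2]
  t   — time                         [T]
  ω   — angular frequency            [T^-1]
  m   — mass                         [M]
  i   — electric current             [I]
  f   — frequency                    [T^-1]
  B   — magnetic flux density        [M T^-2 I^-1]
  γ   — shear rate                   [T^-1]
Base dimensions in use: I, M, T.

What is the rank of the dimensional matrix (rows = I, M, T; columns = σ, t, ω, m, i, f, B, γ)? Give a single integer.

3

Exponent matrix [I,M,T] × [σ,t,ω,m,i,f,B,γ]:
  I: [ 0  0  0  0  1  0 -1  0]
  M: [ 1  0  0  1  0  0  1  0]
  T: [-2  1 -1  0  0 -1 -2 -1]
RREF → pivots at {σ,t,i} ⇒ r = 3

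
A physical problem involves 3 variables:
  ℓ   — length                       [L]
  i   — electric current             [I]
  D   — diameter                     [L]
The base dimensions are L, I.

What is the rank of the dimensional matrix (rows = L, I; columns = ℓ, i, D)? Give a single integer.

2

Write exponents as rows L,I / cols ℓ,i,D:
  L: [ 1  0  1]
  I: [ 0  1  0]
Row reduction gives pivot columns ℓ,i; rank = 2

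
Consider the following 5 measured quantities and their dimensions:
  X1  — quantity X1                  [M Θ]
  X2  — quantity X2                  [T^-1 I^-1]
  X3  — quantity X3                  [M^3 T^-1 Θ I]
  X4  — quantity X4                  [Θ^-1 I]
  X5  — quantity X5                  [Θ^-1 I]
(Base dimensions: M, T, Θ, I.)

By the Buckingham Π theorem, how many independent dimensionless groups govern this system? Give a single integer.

2

Write exponents as rows M,T,Θ,I / cols X1,X2,X3,X4,X5:
  M: [ 1  0  3  0  0]
  T: [ 0 -1 -1  0  0]
  Θ: [ 1  0  1 -1 -1]
  I: [ 0 -1  1  1  1]
Row reduction gives pivot columns X1,X2,X3; rank = 3
n=5, r=3 ⇒ 2 dimensionless groups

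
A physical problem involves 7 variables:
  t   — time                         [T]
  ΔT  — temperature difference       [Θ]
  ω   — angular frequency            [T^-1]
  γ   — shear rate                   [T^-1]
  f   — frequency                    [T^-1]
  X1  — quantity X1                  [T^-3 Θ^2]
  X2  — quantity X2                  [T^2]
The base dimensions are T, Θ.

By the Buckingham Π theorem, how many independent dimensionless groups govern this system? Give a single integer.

5

Dimensional matrix (T×Θ by t×ΔT×ω×γ×f×X1×X2):
  T: [ 1  0 -1 -1 -1 -3  2]
  Θ: [ 0  1  0  0  0  2  0]
Echelon form has 2 nonzero rows (pivots: t,ΔT)
Π count = n − r = 7 − 2 = 5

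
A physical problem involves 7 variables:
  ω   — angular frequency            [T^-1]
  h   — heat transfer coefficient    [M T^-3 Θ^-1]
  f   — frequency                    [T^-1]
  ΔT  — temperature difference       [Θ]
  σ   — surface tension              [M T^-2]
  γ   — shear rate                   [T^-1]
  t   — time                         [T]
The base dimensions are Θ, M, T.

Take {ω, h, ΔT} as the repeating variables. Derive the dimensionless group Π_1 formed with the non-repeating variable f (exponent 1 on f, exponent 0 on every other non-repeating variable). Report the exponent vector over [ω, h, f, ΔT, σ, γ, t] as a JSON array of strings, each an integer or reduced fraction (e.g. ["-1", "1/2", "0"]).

["-1", "0", "1", "0", "0", "0", "0"]

Exponent matrix [Θ,M,T] × [ω,h,f,ΔT,σ,γ,t]:
  Θ: [ 0 -1  0  1  0  0  0]
  M: [ 0  1  0  0  1  0  0]
  T: [-1 -3 -1  0 -2 -1  1]
RREF → pivots at {ω,h,ΔT} ⇒ r = 3
Pivot set = {ω,h,ΔT}, free = {f,σ,γ,t}
RREF:
  r0: [   1    0    1    0   -1    1   -1]
  r1: [   0    1    0    0    1    0    0]
  r2: [   0    0    0    1    1    0    0]
Fix exponent of f at 1, σ at 0, γ at 0, t at 0; solve each RREF row for its pivot's exponent:
  r0: exp(ω) + (1)·1 = 0 ⇒ exp(ω) = -1
  r1: exp(h) + (0)·1 = 0 ⇒ exp(h) = 0
  r2: exp(ΔT) + (0)·1 = 0 ⇒ exp(ΔT) = 0
Π_1 = ω^-1 · f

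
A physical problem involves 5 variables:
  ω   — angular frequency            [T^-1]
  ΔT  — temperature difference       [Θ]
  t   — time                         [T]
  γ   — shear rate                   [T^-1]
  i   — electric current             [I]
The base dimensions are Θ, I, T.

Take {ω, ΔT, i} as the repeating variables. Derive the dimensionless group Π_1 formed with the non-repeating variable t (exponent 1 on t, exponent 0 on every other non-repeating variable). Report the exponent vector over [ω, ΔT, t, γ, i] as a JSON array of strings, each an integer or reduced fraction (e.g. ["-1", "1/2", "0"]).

["1", "0", "1", "0", "0"]

Dimensional matrix (Θ×I×T by ω×ΔT×t×γ×i):
  Θ: [ 0  1  0  0  0]
  I: [ 0  0  0  0  1]
  T: [-1  0  1 -1  0]
Echelon form has 3 nonzero rows (pivots: ω,ΔT,i)
Pivot set = {ω,ΔT,i}, free = {t,γ}
RREF:
  r0: [   1    0   -1    1    0]
  r1: [   0    1    0    0    0]
  r2: [   0    0    0    0    1]
Fix exponent of t at 1, γ at 0; solve each RREF row for its pivot's exponent:
  r0: exp(ω) + (-1)·1 = 0 ⇒ exp(ω) = 1
  r1: exp(ΔT) + (0)·1 = 0 ⇒ exp(ΔT) = 0
  r2: exp(i) + (0)·1 = 0 ⇒ exp(i) = 0
Π_1 = ω · t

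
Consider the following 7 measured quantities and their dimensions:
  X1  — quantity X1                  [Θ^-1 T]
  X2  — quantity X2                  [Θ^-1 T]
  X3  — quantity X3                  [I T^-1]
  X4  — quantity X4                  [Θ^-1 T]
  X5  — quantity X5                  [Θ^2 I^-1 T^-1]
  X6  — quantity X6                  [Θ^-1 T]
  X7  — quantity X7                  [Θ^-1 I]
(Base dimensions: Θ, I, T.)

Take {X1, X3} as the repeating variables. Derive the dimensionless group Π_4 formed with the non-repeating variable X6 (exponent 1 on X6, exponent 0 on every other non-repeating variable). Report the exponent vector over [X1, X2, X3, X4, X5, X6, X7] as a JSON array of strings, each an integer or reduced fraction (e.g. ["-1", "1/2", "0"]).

Exponent matrix [Θ,I,T] × [X1,X2,X3,X4,X5,X6,X7]:
  Θ: [-1 -1  0 -1  2 -1 -1]
  I: [ 0  0  1  0 -1  0  1]
  T: [ 1  1 -1  1 -1  1  0]
Echelon form has 2 nonzero rows (pivots: X1,X3)
Pivot set = {X1,X3}, free = {X2,X4,X5,X6,X7}
RREF:
  r0: [   1    1    0    1   -2    1    1]
  r1: [   0    0    1    0   -1    0    1]
  r2: [   0    0    0    0    0    0    0]
Fix exponent of X6 at 1, X2 at 0, X4 at 0, X5 at 0, X7 at 0; solve each RREF row for its pivot's exponent:
  r0: exp(X1) + (1)·1 = 0 ⇒ exp(X1) = -1
  r1: exp(X3) + (0)·1 = 0 ⇒ exp(X3) = 0
Π_4 = X1^-1 · X6

["-1", "0", "0", "0", "0", "1", "0"]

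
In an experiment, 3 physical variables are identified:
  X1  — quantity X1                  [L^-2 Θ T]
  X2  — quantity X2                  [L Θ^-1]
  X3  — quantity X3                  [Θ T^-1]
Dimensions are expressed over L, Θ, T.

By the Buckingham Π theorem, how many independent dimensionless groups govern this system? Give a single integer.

Dimensional matrix (L×Θ×T by X1×X2×X3):
  L: [-2  1  0]
  Θ: [ 1 -1  1]
  T: [ 1  0 -1]
Row reduction gives pivot columns X1,X2; rank = 2
Π count = n − r = 3 − 2 = 1

1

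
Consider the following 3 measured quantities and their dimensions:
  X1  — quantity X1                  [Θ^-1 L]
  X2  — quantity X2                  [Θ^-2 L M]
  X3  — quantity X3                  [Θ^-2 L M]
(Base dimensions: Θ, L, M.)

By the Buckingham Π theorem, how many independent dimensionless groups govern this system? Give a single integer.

Dimensional matrix (Θ×L×M by X1×X2×X3):
  Θ: [-1 -2 -2]
  L: [ 1  1  1]
  M: [ 0  1  1]
Row reduction gives pivot columns X1,X2; rank = 2
Π count = n − r = 3 − 2 = 1

1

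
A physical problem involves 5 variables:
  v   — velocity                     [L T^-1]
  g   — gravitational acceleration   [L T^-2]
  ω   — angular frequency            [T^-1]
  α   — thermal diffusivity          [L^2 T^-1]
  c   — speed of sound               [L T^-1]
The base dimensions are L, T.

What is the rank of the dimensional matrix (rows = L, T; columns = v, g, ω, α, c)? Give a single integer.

Dimensional matrix (L×T by v×g×ω×α×c):
  L: [ 1  1  0  2  1]
  T: [-1 -2 -1 -1 -1]
RREF → pivots at {v,g} ⇒ r = 2

2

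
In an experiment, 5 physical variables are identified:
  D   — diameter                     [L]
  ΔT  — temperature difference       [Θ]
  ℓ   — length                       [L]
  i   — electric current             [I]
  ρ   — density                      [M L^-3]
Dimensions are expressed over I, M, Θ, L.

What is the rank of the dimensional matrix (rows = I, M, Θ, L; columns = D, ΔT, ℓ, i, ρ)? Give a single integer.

4

Exponent matrix [I,M,Θ,L] × [D,ΔT,ℓ,i,ρ]:
  I: [ 0  0  0  1  0]
  M: [ 0  0  0  0  1]
  Θ: [ 0  1  0  0  0]
  L: [ 1  0  1  0 -3]
Echelon form has 4 nonzero rows (pivots: D,ΔT,i,ρ)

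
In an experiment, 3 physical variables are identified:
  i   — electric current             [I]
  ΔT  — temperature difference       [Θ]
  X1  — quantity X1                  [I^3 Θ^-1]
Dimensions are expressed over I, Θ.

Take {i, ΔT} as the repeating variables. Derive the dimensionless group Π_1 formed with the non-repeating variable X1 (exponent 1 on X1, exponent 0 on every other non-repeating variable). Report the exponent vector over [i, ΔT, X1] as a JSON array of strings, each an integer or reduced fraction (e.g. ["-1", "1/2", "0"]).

["-3", "1", "1"]

Dimensional matrix (I×Θ by i×ΔT×X1):
  I: [ 1  0  3]
  Θ: [ 0  1 -1]
RREF → pivots at {i,ΔT} ⇒ r = 2
Repeat: i,ΔT; free: X1
RREF:
  r0: [   1    0    3]
  r1: [   0    1   -1]
Fix exponent of X1 at 1; solve each RREF row for its pivot's exponent:
  r0: exp(i) + (3)·1 = 0 ⇒ exp(i) = -3
  r1: exp(ΔT) + (-1)·1 = 0 ⇒ exp(ΔT) = 1
Π_1 = i^-3 · ΔT · X1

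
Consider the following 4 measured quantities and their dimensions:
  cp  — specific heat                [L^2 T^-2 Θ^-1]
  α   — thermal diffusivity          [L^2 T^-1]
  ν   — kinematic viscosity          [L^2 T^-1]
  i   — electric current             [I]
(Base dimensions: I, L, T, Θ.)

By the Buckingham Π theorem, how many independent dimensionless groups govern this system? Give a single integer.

Write exponents as rows I,L,T,Θ / cols cp,α,ν,i:
  I: [ 0  0  0  1]
  L: [ 2  2  2  0]
  T: [-2 -1 -1  0]
  Θ: [-1  0  0  0]
Row reduction gives pivot columns cp,α,i; rank = 3
Π count = n − r = 4 − 3 = 1

1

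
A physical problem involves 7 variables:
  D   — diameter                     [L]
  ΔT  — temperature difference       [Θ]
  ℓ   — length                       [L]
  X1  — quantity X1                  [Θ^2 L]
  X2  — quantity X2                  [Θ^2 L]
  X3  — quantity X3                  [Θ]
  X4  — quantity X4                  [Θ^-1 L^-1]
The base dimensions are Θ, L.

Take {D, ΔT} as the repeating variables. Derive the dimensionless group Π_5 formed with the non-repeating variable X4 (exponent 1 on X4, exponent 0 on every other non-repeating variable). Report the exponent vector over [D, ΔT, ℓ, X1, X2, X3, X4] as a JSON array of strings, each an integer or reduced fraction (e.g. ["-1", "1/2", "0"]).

Dimensional matrix (Θ×L by D×ΔT×ℓ×X1×X2×X3×X4):
  Θ: [ 0  1  0  2  2  1 -1]
  L: [ 1  0  1  1  1  0 -1]
Echelon form has 2 nonzero rows (pivots: D,ΔT)
Pivot set = {D,ΔT}, free = {ℓ,X1,X2,X3,X4}
RREF:
  r0: [   1    0    1    1    1    0   -1]
  r1: [   0    1    0    2    2    1   -1]
Fix exponent of X4 at 1, ℓ at 0, X1 at 0, X2 at 0, X3 at 0; solve each RREF row for its pivot's exponent:
  r0: exp(D) + (-1)·1 = 0 ⇒ exp(D) = 1
  r1: exp(ΔT) + (-1)·1 = 0 ⇒ exp(ΔT) = 1
Π_5 = D · ΔT · X4

["1", "1", "0", "0", "0", "0", "1"]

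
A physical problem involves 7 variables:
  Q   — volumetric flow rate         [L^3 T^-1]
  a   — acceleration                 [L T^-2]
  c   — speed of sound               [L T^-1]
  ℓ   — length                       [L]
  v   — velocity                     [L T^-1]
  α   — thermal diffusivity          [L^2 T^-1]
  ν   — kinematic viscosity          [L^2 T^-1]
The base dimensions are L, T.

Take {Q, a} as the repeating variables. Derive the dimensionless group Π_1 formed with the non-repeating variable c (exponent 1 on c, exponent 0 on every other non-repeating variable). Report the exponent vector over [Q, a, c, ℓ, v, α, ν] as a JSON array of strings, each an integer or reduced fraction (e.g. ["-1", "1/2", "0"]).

Exponent matrix [L,T] × [Q,a,c,ℓ,v,α,ν]:
  L: [ 3  1  1  1  1  2  2]
  T: [-1 -2 -1  0 -1 -1 -1]
Echelon form has 2 nonzero rows (pivots: Q,a)
Pivot set = {Q,a}, free = {c,ℓ,v,α,ν}
RREF:
  r0: [   1    0  1/5  2/5  1/5  3/5  3/5]
  r1: [   0    1  2/5 -1/5  2/5  1/5  1/5]
Fix exponent of c at 1, ℓ at 0, v at 0, α at 0, ν at 0; solve each RREF row for its pivot's exponent:
  r0: exp(Q) + (1/5)·1 = 0 ⇒ exp(Q) = -1/5
  r1: exp(a) + (2/5)·1 = 0 ⇒ exp(a) = -2/5
Π_1 = Q^(-1/5) · a^(-2/5) · c

["-1/5", "-2/5", "1", "0", "0", "0", "0"]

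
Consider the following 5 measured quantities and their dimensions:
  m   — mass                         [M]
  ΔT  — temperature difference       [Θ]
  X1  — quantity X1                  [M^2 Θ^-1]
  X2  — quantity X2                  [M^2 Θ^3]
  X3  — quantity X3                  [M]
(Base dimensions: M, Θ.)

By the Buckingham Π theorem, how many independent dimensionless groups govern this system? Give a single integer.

Write exponents as rows M,Θ / cols m,ΔT,X1,X2,X3:
  M: [ 1  0  2  2  1]
  Θ: [ 0  1 -1  3  0]
Echelon form has 2 nonzero rows (pivots: m,ΔT)
n=5, r=2 ⇒ 3 dimensionless groups

3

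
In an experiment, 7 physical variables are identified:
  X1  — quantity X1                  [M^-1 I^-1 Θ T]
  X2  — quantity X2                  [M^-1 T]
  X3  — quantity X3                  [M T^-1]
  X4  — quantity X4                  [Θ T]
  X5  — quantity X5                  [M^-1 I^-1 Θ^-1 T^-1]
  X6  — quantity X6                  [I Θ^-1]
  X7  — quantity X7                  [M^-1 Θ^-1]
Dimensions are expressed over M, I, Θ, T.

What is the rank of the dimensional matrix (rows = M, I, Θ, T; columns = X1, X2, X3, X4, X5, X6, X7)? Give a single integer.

Exponent matrix [M,I,Θ,T] × [X1,X2,X3,X4,X5,X6,X7]:
  M: [-1 -1  1  0 -1  0 -1]
  I: [-1  0  0  0 -1  1  0]
  Θ: [ 1  0  0  1 -1 -1 -1]
  T: [ 1  1 -1  1 -1  0  0]
Row reduction gives pivot columns X1,X2,X4; rank = 3

3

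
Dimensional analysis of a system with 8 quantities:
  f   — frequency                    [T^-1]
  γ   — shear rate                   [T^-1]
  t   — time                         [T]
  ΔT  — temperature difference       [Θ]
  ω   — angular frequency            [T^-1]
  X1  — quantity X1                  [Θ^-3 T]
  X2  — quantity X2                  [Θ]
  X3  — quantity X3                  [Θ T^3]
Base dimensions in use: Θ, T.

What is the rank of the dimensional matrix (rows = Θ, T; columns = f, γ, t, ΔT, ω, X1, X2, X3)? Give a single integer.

2

Write exponents as rows Θ,T / cols f,γ,t,ΔT,ω,X1,X2,X3:
  Θ: [ 0  0  0  1  0 -3  1  1]
  T: [-1 -1  1  0 -1  1  0  3]
Echelon form has 2 nonzero rows (pivots: f,ΔT)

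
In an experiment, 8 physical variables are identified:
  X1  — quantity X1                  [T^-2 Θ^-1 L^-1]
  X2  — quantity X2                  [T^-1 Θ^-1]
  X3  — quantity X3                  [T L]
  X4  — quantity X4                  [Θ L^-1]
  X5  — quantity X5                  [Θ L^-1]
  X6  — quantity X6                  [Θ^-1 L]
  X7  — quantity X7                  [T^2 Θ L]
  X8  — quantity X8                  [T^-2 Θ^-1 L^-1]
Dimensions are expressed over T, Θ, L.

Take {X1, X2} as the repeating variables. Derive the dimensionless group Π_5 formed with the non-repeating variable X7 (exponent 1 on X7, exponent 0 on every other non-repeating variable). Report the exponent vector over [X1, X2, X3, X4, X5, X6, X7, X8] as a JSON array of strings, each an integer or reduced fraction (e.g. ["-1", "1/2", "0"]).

["1", "0", "0", "0", "0", "0", "1", "0"]

Dimensional matrix (T×Θ×L by X1×X2×X3×X4×X5×X6×X7×X8):
  T: [-2 -1  1  0  0  0  2 -2]
  Θ: [-1 -1  0  1  1 -1  1 -1]
  L: [-1  0  1 -1 -1  1  1 -1]
RREF → pivots at {X1,X2} ⇒ r = 2
Repeat: X1,X2; free: X3,X4,X5,X6,X7,X8
RREF:
  r0: [   1    0   -1    1    1   -1   -1    1]
  r1: [   0    1    1   -2   -2    2    0    0]
  r2: [   0    0    0    0    0    0    0    0]
Fix exponent of X7 at 1, X3 at 0, X4 at 0, X5 at 0, X6 at 0, X8 at 0; solve each RREF row for its pivot's exponent:
  r0: exp(X1) + (-1)·1 = 0 ⇒ exp(X1) = 1
  r1: exp(X2) + (0)·1 = 0 ⇒ exp(X2) = 0
Π_5 = X1 · X7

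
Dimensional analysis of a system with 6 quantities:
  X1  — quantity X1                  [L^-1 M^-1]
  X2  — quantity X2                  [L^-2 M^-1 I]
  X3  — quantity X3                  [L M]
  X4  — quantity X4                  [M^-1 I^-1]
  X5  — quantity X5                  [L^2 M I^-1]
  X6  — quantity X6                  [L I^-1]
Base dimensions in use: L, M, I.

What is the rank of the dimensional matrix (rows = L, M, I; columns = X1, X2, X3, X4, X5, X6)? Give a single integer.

2

Exponent matrix [L,M,I] × [X1,X2,X3,X4,X5,X6]:
  L: [-1 -2  1  0  2  1]
  M: [-1 -1  1 -1  1  0]
  I: [ 0  1  0 -1 -1 -1]
RREF → pivots at {X1,X2} ⇒ r = 2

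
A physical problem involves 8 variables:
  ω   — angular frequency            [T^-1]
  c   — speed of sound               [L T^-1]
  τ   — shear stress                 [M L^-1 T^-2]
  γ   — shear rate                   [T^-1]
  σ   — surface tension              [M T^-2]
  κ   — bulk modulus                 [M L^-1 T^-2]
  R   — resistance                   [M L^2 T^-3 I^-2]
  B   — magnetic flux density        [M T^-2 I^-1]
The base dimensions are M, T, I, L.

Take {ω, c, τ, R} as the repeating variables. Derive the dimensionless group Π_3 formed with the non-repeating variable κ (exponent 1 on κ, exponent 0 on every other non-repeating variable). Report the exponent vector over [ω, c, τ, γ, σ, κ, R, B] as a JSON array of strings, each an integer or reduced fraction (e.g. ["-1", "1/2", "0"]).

["0", "0", "-1", "0", "0", "1", "0", "0"]

Write exponents as rows M,T,I,L / cols ω,c,τ,γ,σ,κ,R,B:
  M: [ 0  0  1  0  1  1  1  1]
  T: [-1 -1 -2 -1 -2 -2 -3 -2]
  I: [ 0  0  0  0  0  0 -2 -1]
  L: [ 0  1 -1  0  0 -1  2  0]
RREF → pivots at {ω,c,τ,R} ⇒ r = 4
Pivot set = {ω,c,τ,R}, free = {γ,σ,κ,B}
RREF:
  r0: [   1    0    0    1   -1    0    0    0]
  r1: [   0    1    0    0    1    0    0 -1/2]
  r2: [   0    0    1    0    1    1    0  1/2]
  r3: [   0    0    0    0    0    0    1  1/2]
Fix exponent of κ at 1, γ at 0, σ at 0, B at 0; solve each RREF row for its pivot's exponent:
  r0: exp(ω) + (0)·1 = 0 ⇒ exp(ω) = 0
  r1: exp(c) + (0)·1 = 0 ⇒ exp(c) = 0
  r2: exp(τ) + (1)·1 = 0 ⇒ exp(τ) = -1
  r3: exp(R) + (0)·1 = 0 ⇒ exp(R) = 0
Π_3 = τ^-1 · κ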